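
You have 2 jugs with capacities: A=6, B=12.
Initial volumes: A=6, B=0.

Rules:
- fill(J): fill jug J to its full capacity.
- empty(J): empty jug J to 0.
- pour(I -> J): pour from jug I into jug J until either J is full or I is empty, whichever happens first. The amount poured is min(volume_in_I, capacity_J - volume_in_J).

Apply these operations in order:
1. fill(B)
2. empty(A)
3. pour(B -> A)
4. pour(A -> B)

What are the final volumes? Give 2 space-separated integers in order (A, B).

Answer: 0 12

Derivation:
Step 1: fill(B) -> (A=6 B=12)
Step 2: empty(A) -> (A=0 B=12)
Step 3: pour(B -> A) -> (A=6 B=6)
Step 4: pour(A -> B) -> (A=0 B=12)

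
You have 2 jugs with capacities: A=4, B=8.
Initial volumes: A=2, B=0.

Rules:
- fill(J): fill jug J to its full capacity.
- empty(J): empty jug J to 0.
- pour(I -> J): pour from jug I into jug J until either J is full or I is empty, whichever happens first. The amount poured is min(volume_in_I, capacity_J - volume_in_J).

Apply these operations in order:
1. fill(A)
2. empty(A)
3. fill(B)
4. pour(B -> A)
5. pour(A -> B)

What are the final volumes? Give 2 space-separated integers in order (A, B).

Step 1: fill(A) -> (A=4 B=0)
Step 2: empty(A) -> (A=0 B=0)
Step 3: fill(B) -> (A=0 B=8)
Step 4: pour(B -> A) -> (A=4 B=4)
Step 5: pour(A -> B) -> (A=0 B=8)

Answer: 0 8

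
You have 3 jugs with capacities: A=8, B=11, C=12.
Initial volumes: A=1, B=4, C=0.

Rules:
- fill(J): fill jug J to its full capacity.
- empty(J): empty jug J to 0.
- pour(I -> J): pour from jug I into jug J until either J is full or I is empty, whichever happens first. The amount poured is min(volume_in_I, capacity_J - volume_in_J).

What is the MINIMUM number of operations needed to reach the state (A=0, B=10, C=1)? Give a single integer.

Answer: 6

Derivation:
BFS from (A=1, B=4, C=0). One shortest path:
  1. fill(B) -> (A=1 B=11 C=0)
  2. pour(B -> C) -> (A=1 B=0 C=11)
  3. fill(B) -> (A=1 B=11 C=11)
  4. pour(B -> C) -> (A=1 B=10 C=12)
  5. empty(C) -> (A=1 B=10 C=0)
  6. pour(A -> C) -> (A=0 B=10 C=1)
Reached target in 6 moves.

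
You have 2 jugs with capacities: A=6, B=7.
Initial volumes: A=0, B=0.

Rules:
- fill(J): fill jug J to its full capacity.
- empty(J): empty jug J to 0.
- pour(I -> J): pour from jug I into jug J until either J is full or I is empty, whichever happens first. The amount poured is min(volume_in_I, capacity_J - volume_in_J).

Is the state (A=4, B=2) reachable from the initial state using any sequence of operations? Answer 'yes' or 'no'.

Answer: no

Derivation:
BFS explored all 26 reachable states.
Reachable set includes: (0,0), (0,1), (0,2), (0,3), (0,4), (0,5), (0,6), (0,7), (1,0), (1,7), (2,0), (2,7) ...
Target (A=4, B=2) not in reachable set → no.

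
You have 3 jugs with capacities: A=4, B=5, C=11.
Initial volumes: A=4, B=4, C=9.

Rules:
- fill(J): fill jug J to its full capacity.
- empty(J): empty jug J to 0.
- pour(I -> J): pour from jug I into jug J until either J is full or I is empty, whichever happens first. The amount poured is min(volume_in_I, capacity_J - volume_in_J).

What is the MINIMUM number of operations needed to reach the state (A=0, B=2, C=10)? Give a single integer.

BFS from (A=4, B=4, C=9). One shortest path:
  1. pour(A -> C) -> (A=2 B=4 C=11)
  2. pour(C -> B) -> (A=2 B=5 C=10)
  3. empty(B) -> (A=2 B=0 C=10)
  4. pour(A -> B) -> (A=0 B=2 C=10)
Reached target in 4 moves.

Answer: 4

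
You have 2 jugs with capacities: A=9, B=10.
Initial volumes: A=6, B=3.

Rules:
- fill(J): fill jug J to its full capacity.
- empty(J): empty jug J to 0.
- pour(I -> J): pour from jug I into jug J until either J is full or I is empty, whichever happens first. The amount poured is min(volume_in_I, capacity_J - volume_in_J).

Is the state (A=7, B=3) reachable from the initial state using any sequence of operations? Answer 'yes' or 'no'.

BFS explored all 39 reachable states.
Reachable set includes: (0,0), (0,1), (0,2), (0,3), (0,4), (0,5), (0,6), (0,7), (0,8), (0,9), (0,10), (1,0) ...
Target (A=7, B=3) not in reachable set → no.

Answer: no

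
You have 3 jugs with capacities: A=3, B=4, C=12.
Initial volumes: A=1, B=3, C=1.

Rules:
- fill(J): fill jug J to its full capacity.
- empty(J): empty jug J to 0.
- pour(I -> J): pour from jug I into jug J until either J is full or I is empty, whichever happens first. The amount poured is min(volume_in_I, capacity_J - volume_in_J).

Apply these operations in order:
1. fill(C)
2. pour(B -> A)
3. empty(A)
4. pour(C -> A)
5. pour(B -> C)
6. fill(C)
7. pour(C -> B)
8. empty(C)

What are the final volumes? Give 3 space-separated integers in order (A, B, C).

Step 1: fill(C) -> (A=1 B=3 C=12)
Step 2: pour(B -> A) -> (A=3 B=1 C=12)
Step 3: empty(A) -> (A=0 B=1 C=12)
Step 4: pour(C -> A) -> (A=3 B=1 C=9)
Step 5: pour(B -> C) -> (A=3 B=0 C=10)
Step 6: fill(C) -> (A=3 B=0 C=12)
Step 7: pour(C -> B) -> (A=3 B=4 C=8)
Step 8: empty(C) -> (A=3 B=4 C=0)

Answer: 3 4 0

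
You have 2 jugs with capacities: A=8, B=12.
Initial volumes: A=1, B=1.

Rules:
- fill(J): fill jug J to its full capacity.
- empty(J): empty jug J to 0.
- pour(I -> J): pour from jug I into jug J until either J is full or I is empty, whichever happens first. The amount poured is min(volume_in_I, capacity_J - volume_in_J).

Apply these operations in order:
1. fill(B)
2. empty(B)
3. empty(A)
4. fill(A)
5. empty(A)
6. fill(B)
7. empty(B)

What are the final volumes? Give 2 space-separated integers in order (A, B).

Step 1: fill(B) -> (A=1 B=12)
Step 2: empty(B) -> (A=1 B=0)
Step 3: empty(A) -> (A=0 B=0)
Step 4: fill(A) -> (A=8 B=0)
Step 5: empty(A) -> (A=0 B=0)
Step 6: fill(B) -> (A=0 B=12)
Step 7: empty(B) -> (A=0 B=0)

Answer: 0 0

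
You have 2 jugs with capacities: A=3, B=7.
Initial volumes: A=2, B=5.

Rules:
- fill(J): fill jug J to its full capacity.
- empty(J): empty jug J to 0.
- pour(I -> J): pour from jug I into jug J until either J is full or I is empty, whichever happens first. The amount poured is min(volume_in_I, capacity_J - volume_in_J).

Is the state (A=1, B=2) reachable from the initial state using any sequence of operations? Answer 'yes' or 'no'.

BFS explored all 21 reachable states.
Reachable set includes: (0,0), (0,1), (0,2), (0,3), (0,4), (0,5), (0,6), (0,7), (1,0), (1,7), (2,0), (2,5) ...
Target (A=1, B=2) not in reachable set → no.

Answer: no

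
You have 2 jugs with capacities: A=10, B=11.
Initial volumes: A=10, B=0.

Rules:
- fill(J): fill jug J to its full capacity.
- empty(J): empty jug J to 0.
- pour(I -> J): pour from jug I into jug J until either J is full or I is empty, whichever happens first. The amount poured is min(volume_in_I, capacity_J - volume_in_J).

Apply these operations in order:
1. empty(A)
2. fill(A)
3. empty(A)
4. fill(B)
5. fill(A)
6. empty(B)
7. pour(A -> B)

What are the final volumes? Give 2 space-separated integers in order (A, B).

Answer: 0 10

Derivation:
Step 1: empty(A) -> (A=0 B=0)
Step 2: fill(A) -> (A=10 B=0)
Step 3: empty(A) -> (A=0 B=0)
Step 4: fill(B) -> (A=0 B=11)
Step 5: fill(A) -> (A=10 B=11)
Step 6: empty(B) -> (A=10 B=0)
Step 7: pour(A -> B) -> (A=0 B=10)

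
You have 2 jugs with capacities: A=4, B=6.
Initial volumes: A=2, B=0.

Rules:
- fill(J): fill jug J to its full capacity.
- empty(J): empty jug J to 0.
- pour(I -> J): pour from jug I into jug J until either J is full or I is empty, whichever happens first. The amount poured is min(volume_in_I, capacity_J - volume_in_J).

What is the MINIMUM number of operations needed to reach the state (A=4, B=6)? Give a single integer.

BFS from (A=2, B=0). One shortest path:
  1. fill(A) -> (A=4 B=0)
  2. fill(B) -> (A=4 B=6)
Reached target in 2 moves.

Answer: 2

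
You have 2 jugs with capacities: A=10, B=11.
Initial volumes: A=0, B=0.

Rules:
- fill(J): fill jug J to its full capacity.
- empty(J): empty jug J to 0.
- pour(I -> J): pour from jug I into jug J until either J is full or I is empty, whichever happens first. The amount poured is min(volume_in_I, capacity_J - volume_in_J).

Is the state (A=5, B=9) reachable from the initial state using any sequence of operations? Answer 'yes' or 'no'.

BFS explored all 42 reachable states.
Reachable set includes: (0,0), (0,1), (0,2), (0,3), (0,4), (0,5), (0,6), (0,7), (0,8), (0,9), (0,10), (0,11) ...
Target (A=5, B=9) not in reachable set → no.

Answer: no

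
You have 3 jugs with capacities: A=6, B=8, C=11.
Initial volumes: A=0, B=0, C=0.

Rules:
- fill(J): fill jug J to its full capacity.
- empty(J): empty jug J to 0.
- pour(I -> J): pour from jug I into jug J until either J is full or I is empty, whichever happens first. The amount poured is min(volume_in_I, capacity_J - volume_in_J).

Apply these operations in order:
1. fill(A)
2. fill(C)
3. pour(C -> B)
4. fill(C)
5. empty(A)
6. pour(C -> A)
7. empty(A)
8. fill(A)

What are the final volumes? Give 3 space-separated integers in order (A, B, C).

Answer: 6 8 5

Derivation:
Step 1: fill(A) -> (A=6 B=0 C=0)
Step 2: fill(C) -> (A=6 B=0 C=11)
Step 3: pour(C -> B) -> (A=6 B=8 C=3)
Step 4: fill(C) -> (A=6 B=8 C=11)
Step 5: empty(A) -> (A=0 B=8 C=11)
Step 6: pour(C -> A) -> (A=6 B=8 C=5)
Step 7: empty(A) -> (A=0 B=8 C=5)
Step 8: fill(A) -> (A=6 B=8 C=5)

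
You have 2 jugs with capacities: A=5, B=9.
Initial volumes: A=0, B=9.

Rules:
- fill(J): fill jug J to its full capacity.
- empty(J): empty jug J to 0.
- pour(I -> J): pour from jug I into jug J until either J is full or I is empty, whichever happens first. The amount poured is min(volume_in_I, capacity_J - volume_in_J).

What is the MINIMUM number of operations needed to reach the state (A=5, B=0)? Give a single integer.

Answer: 2

Derivation:
BFS from (A=0, B=9). One shortest path:
  1. fill(A) -> (A=5 B=9)
  2. empty(B) -> (A=5 B=0)
Reached target in 2 moves.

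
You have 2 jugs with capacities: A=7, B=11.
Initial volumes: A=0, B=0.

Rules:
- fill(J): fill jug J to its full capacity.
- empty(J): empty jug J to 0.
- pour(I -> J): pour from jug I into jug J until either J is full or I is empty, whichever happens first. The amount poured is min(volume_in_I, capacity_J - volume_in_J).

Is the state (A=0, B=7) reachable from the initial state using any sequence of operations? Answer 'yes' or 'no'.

Answer: yes

Derivation:
BFS from (A=0, B=0):
  1. fill(A) -> (A=7 B=0)
  2. pour(A -> B) -> (A=0 B=7)
Target reached → yes.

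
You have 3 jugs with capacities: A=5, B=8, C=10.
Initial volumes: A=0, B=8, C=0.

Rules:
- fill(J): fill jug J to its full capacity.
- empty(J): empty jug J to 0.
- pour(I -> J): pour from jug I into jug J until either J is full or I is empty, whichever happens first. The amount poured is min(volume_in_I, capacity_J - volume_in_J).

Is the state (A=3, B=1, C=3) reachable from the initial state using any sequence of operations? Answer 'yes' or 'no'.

BFS explored all 342 reachable states.
Reachable set includes: (0,0,0), (0,0,1), (0,0,2), (0,0,3), (0,0,4), (0,0,5), (0,0,6), (0,0,7), (0,0,8), (0,0,9), (0,0,10), (0,1,0) ...
Target (A=3, B=1, C=3) not in reachable set → no.

Answer: no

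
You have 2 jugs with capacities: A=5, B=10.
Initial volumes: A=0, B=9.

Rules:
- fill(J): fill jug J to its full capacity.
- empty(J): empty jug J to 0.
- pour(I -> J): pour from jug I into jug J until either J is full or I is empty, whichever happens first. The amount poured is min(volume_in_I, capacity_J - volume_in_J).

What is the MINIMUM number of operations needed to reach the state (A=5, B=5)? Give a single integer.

BFS from (A=0, B=9). One shortest path:
  1. fill(B) -> (A=0 B=10)
  2. pour(B -> A) -> (A=5 B=5)
Reached target in 2 moves.

Answer: 2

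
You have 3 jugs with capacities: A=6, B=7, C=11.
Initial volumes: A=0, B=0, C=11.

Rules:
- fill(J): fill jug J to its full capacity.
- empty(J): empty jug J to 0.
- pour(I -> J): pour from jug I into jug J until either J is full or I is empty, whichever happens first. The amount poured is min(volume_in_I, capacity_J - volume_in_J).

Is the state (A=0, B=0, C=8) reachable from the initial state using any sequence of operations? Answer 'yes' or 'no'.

Answer: yes

Derivation:
BFS from (A=0, B=0, C=11):
  1. pour(C -> B) -> (A=0 B=7 C=4)
  2. empty(B) -> (A=0 B=0 C=4)
  3. pour(C -> B) -> (A=0 B=4 C=0)
  4. fill(C) -> (A=0 B=4 C=11)
  5. pour(C -> B) -> (A=0 B=7 C=8)
  6. empty(B) -> (A=0 B=0 C=8)
Target reached → yes.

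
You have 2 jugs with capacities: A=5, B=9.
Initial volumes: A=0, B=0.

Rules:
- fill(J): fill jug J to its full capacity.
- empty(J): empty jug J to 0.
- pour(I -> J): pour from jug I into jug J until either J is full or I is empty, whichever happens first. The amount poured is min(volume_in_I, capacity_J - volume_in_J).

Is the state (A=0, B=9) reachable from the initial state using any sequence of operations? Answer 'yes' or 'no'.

BFS from (A=0, B=0):
  1. fill(B) -> (A=0 B=9)
Target reached → yes.

Answer: yes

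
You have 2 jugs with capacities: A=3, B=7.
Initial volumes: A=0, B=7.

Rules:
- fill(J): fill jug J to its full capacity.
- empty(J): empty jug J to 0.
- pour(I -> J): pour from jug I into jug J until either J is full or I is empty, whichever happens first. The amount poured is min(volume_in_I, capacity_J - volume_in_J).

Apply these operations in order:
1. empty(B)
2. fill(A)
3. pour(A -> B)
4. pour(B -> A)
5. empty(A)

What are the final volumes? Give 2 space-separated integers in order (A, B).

Answer: 0 0

Derivation:
Step 1: empty(B) -> (A=0 B=0)
Step 2: fill(A) -> (A=3 B=0)
Step 3: pour(A -> B) -> (A=0 B=3)
Step 4: pour(B -> A) -> (A=3 B=0)
Step 5: empty(A) -> (A=0 B=0)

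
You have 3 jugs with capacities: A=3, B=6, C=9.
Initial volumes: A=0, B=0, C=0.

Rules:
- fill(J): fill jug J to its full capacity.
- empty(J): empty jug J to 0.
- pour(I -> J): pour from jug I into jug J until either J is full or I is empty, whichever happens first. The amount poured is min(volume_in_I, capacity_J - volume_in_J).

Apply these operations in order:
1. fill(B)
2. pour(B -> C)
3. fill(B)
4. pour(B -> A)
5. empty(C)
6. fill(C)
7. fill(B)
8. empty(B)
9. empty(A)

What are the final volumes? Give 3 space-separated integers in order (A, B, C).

Answer: 0 0 9

Derivation:
Step 1: fill(B) -> (A=0 B=6 C=0)
Step 2: pour(B -> C) -> (A=0 B=0 C=6)
Step 3: fill(B) -> (A=0 B=6 C=6)
Step 4: pour(B -> A) -> (A=3 B=3 C=6)
Step 5: empty(C) -> (A=3 B=3 C=0)
Step 6: fill(C) -> (A=3 B=3 C=9)
Step 7: fill(B) -> (A=3 B=6 C=9)
Step 8: empty(B) -> (A=3 B=0 C=9)
Step 9: empty(A) -> (A=0 B=0 C=9)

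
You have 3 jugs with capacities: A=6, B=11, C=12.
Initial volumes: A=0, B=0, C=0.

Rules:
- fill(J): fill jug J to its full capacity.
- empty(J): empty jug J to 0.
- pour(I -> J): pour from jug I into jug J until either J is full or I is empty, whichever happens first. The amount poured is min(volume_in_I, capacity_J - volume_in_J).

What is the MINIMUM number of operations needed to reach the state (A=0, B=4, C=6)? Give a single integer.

BFS from (A=0, B=0, C=0). One shortest path:
  1. fill(B) -> (A=0 B=11 C=0)
  2. pour(B -> A) -> (A=6 B=5 C=0)
  3. pour(B -> C) -> (A=6 B=0 C=5)
  4. fill(B) -> (A=6 B=11 C=5)
  5. pour(B -> C) -> (A=6 B=4 C=12)
  6. empty(C) -> (A=6 B=4 C=0)
  7. pour(A -> C) -> (A=0 B=4 C=6)
Reached target in 7 moves.

Answer: 7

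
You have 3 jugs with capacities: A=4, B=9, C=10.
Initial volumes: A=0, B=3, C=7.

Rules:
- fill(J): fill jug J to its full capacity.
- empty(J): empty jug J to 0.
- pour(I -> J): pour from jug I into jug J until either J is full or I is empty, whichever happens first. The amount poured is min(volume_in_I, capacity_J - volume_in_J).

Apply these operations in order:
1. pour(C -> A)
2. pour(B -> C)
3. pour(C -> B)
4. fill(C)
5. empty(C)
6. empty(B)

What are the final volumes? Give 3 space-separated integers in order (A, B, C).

Answer: 4 0 0

Derivation:
Step 1: pour(C -> A) -> (A=4 B=3 C=3)
Step 2: pour(B -> C) -> (A=4 B=0 C=6)
Step 3: pour(C -> B) -> (A=4 B=6 C=0)
Step 4: fill(C) -> (A=4 B=6 C=10)
Step 5: empty(C) -> (A=4 B=6 C=0)
Step 6: empty(B) -> (A=4 B=0 C=0)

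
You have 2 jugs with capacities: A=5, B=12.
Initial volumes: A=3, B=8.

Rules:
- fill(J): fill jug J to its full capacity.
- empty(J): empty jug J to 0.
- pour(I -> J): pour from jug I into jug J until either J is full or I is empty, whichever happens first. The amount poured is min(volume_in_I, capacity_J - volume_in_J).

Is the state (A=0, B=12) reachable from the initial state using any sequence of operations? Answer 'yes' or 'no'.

Answer: yes

Derivation:
BFS from (A=3, B=8):
  1. empty(A) -> (A=0 B=8)
  2. fill(B) -> (A=0 B=12)
Target reached → yes.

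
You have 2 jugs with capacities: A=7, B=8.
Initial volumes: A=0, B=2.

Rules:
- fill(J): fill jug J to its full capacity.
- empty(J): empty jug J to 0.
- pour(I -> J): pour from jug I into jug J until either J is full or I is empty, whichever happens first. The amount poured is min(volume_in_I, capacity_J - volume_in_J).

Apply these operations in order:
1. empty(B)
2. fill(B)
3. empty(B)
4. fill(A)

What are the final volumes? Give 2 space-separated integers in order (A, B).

Answer: 7 0

Derivation:
Step 1: empty(B) -> (A=0 B=0)
Step 2: fill(B) -> (A=0 B=8)
Step 3: empty(B) -> (A=0 B=0)
Step 4: fill(A) -> (A=7 B=0)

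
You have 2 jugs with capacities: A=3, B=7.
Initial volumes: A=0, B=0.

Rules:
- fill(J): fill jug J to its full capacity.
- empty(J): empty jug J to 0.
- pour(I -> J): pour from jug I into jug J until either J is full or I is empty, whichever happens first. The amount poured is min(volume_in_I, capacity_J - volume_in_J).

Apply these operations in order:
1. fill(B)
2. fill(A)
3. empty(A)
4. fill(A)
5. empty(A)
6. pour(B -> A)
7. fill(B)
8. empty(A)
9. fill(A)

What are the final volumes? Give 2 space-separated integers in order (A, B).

Step 1: fill(B) -> (A=0 B=7)
Step 2: fill(A) -> (A=3 B=7)
Step 3: empty(A) -> (A=0 B=7)
Step 4: fill(A) -> (A=3 B=7)
Step 5: empty(A) -> (A=0 B=7)
Step 6: pour(B -> A) -> (A=3 B=4)
Step 7: fill(B) -> (A=3 B=7)
Step 8: empty(A) -> (A=0 B=7)
Step 9: fill(A) -> (A=3 B=7)

Answer: 3 7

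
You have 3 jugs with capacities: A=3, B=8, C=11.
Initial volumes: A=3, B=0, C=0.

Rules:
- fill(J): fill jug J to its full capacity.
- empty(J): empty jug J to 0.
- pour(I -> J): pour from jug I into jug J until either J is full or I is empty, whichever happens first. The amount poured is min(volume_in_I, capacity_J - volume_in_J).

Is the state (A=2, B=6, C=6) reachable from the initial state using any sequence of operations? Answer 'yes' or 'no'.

BFS explored all 292 reachable states.
Reachable set includes: (0,0,0), (0,0,1), (0,0,2), (0,0,3), (0,0,4), (0,0,5), (0,0,6), (0,0,7), (0,0,8), (0,0,9), (0,0,10), (0,0,11) ...
Target (A=2, B=6, C=6) not in reachable set → no.

Answer: no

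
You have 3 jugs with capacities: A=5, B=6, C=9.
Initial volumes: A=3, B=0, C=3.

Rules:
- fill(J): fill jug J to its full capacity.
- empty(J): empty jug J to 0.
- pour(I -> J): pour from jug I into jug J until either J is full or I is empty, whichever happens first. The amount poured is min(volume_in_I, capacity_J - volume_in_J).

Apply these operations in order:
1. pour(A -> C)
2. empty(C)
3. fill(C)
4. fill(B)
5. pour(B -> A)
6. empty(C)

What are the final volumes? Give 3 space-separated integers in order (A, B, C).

Step 1: pour(A -> C) -> (A=0 B=0 C=6)
Step 2: empty(C) -> (A=0 B=0 C=0)
Step 3: fill(C) -> (A=0 B=0 C=9)
Step 4: fill(B) -> (A=0 B=6 C=9)
Step 5: pour(B -> A) -> (A=5 B=1 C=9)
Step 6: empty(C) -> (A=5 B=1 C=0)

Answer: 5 1 0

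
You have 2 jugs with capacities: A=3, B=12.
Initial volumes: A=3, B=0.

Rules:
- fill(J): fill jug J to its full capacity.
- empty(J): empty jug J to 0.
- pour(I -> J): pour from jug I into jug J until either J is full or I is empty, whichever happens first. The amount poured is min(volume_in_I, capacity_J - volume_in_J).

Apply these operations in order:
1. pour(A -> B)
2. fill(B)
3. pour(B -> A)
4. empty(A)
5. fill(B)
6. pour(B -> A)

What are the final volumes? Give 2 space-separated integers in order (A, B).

Answer: 3 9

Derivation:
Step 1: pour(A -> B) -> (A=0 B=3)
Step 2: fill(B) -> (A=0 B=12)
Step 3: pour(B -> A) -> (A=3 B=9)
Step 4: empty(A) -> (A=0 B=9)
Step 5: fill(B) -> (A=0 B=12)
Step 6: pour(B -> A) -> (A=3 B=9)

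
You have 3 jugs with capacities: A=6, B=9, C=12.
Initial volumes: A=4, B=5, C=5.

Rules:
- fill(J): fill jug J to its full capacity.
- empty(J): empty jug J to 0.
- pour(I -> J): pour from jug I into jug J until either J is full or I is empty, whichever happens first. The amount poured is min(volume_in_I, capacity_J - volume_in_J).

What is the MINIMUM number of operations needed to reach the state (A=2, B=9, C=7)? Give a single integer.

Answer: 7

Derivation:
BFS from (A=4, B=5, C=5). One shortest path:
  1. fill(C) -> (A=4 B=5 C=12)
  2. pour(C -> A) -> (A=6 B=5 C=10)
  3. pour(A -> B) -> (A=2 B=9 C=10)
  4. pour(B -> C) -> (A=2 B=7 C=12)
  5. empty(C) -> (A=2 B=7 C=0)
  6. pour(B -> C) -> (A=2 B=0 C=7)
  7. fill(B) -> (A=2 B=9 C=7)
Reached target in 7 moves.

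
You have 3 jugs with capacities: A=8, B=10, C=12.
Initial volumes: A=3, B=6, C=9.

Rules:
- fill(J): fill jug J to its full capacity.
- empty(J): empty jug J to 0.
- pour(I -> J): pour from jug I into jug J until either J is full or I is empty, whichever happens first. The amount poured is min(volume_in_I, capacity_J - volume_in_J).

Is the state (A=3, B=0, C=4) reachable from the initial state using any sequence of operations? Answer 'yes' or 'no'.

Answer: yes

Derivation:
BFS from (A=3, B=6, C=9):
  1. empty(A) -> (A=0 B=6 C=9)
  2. pour(B -> C) -> (A=0 B=3 C=12)
  3. pour(C -> A) -> (A=8 B=3 C=4)
  4. empty(A) -> (A=0 B=3 C=4)
  5. pour(B -> A) -> (A=3 B=0 C=4)
Target reached → yes.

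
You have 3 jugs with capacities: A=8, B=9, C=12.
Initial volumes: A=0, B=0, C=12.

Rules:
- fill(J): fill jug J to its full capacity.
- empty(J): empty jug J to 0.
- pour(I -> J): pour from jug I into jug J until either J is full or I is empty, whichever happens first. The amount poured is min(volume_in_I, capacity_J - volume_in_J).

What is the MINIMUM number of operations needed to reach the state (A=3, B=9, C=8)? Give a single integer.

BFS from (A=0, B=0, C=12). One shortest path:
  1. pour(C -> A) -> (A=8 B=0 C=4)
  2. pour(C -> B) -> (A=8 B=4 C=0)
  3. pour(A -> C) -> (A=0 B=4 C=8)
  4. fill(A) -> (A=8 B=4 C=8)
  5. pour(A -> B) -> (A=3 B=9 C=8)
Reached target in 5 moves.

Answer: 5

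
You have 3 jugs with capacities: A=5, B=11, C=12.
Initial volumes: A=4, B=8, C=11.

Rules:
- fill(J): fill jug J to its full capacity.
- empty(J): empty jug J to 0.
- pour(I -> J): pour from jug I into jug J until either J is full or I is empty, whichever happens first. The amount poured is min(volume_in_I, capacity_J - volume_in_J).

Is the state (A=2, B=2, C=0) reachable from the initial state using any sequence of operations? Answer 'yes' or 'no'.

Answer: yes

Derivation:
BFS from (A=4, B=8, C=11):
  1. pour(A -> C) -> (A=3 B=8 C=12)
  2. empty(C) -> (A=3 B=8 C=0)
  3. pour(A -> C) -> (A=0 B=8 C=3)
  4. fill(A) -> (A=5 B=8 C=3)
  5. pour(A -> B) -> (A=2 B=11 C=3)
  6. pour(B -> C) -> (A=2 B=2 C=12)
  7. empty(C) -> (A=2 B=2 C=0)
Target reached → yes.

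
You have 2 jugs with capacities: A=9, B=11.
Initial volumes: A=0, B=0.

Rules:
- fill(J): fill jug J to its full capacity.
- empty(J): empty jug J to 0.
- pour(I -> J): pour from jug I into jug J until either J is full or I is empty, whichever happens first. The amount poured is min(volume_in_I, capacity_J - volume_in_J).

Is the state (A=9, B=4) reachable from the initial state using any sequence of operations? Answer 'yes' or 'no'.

BFS from (A=0, B=0):
  1. fill(B) -> (A=0 B=11)
  2. pour(B -> A) -> (A=9 B=2)
  3. empty(A) -> (A=0 B=2)
  4. pour(B -> A) -> (A=2 B=0)
  5. fill(B) -> (A=2 B=11)
  6. pour(B -> A) -> (A=9 B=4)
Target reached → yes.

Answer: yes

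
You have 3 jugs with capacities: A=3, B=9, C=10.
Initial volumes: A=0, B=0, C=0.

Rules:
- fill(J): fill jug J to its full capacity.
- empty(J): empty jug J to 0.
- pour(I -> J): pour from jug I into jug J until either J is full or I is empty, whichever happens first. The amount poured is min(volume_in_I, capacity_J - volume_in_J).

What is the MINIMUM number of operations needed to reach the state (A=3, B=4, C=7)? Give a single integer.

BFS from (A=0, B=0, C=0). One shortest path:
  1. fill(A) -> (A=3 B=0 C=0)
  2. fill(C) -> (A=3 B=0 C=10)
  3. pour(A -> B) -> (A=0 B=3 C=10)
  4. pour(C -> B) -> (A=0 B=9 C=4)
  5. empty(B) -> (A=0 B=0 C=4)
  6. pour(C -> B) -> (A=0 B=4 C=0)
  7. fill(C) -> (A=0 B=4 C=10)
  8. pour(C -> A) -> (A=3 B=4 C=7)
Reached target in 8 moves.

Answer: 8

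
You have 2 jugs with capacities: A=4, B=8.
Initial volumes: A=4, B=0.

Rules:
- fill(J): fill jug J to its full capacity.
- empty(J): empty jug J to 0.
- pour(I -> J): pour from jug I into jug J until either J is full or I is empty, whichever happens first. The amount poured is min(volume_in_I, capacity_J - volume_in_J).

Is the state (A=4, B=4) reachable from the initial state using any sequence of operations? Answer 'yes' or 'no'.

Answer: yes

Derivation:
BFS from (A=4, B=0):
  1. pour(A -> B) -> (A=0 B=4)
  2. fill(A) -> (A=4 B=4)
Target reached → yes.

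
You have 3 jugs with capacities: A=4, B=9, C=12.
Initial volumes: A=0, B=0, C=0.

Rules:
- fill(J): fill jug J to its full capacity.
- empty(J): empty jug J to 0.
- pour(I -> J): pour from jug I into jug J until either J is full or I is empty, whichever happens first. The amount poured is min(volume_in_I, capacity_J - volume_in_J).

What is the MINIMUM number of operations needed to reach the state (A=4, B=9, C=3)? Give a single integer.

BFS from (A=0, B=0, C=0). One shortest path:
  1. fill(A) -> (A=4 B=0 C=0)
  2. fill(C) -> (A=4 B=0 C=12)
  3. pour(C -> B) -> (A=4 B=9 C=3)
Reached target in 3 moves.

Answer: 3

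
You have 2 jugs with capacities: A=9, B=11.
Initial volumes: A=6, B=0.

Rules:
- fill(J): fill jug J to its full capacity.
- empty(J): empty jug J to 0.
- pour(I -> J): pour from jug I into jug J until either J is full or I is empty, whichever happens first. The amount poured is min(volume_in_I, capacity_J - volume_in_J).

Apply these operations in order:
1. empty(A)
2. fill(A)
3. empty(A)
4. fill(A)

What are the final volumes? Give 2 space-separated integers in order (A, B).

Step 1: empty(A) -> (A=0 B=0)
Step 2: fill(A) -> (A=9 B=0)
Step 3: empty(A) -> (A=0 B=0)
Step 4: fill(A) -> (A=9 B=0)

Answer: 9 0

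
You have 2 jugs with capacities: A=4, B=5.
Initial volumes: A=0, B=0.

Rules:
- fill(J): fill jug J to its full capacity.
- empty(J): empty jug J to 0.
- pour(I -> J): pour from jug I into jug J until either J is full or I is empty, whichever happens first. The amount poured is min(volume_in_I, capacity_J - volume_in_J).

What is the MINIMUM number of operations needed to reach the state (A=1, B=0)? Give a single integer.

Answer: 4

Derivation:
BFS from (A=0, B=0). One shortest path:
  1. fill(B) -> (A=0 B=5)
  2. pour(B -> A) -> (A=4 B=1)
  3. empty(A) -> (A=0 B=1)
  4. pour(B -> A) -> (A=1 B=0)
Reached target in 4 moves.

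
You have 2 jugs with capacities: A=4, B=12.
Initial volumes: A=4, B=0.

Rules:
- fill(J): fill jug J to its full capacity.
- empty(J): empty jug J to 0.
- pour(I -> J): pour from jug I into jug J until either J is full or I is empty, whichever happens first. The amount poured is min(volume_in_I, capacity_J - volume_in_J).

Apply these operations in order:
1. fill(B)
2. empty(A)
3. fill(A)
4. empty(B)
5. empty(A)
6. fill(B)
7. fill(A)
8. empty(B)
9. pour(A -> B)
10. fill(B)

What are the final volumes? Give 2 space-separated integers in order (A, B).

Answer: 0 12

Derivation:
Step 1: fill(B) -> (A=4 B=12)
Step 2: empty(A) -> (A=0 B=12)
Step 3: fill(A) -> (A=4 B=12)
Step 4: empty(B) -> (A=4 B=0)
Step 5: empty(A) -> (A=0 B=0)
Step 6: fill(B) -> (A=0 B=12)
Step 7: fill(A) -> (A=4 B=12)
Step 8: empty(B) -> (A=4 B=0)
Step 9: pour(A -> B) -> (A=0 B=4)
Step 10: fill(B) -> (A=0 B=12)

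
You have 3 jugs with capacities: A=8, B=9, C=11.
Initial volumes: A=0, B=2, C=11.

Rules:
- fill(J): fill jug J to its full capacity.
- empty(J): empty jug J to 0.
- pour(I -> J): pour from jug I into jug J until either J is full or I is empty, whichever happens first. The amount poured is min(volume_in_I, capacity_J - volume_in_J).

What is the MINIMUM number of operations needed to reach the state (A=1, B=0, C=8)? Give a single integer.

BFS from (A=0, B=2, C=11). One shortest path:
  1. fill(B) -> (A=0 B=9 C=11)
  2. empty(C) -> (A=0 B=9 C=0)
  3. pour(B -> A) -> (A=8 B=1 C=0)
  4. pour(A -> C) -> (A=0 B=1 C=8)
  5. pour(B -> A) -> (A=1 B=0 C=8)
Reached target in 5 moves.

Answer: 5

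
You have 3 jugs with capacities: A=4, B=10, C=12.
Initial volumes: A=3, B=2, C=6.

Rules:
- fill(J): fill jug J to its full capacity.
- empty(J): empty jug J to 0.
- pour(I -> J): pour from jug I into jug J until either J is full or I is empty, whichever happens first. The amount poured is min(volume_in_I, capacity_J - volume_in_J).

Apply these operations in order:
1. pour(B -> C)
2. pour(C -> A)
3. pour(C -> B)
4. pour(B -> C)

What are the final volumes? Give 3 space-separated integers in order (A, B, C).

Answer: 4 0 7

Derivation:
Step 1: pour(B -> C) -> (A=3 B=0 C=8)
Step 2: pour(C -> A) -> (A=4 B=0 C=7)
Step 3: pour(C -> B) -> (A=4 B=7 C=0)
Step 4: pour(B -> C) -> (A=4 B=0 C=7)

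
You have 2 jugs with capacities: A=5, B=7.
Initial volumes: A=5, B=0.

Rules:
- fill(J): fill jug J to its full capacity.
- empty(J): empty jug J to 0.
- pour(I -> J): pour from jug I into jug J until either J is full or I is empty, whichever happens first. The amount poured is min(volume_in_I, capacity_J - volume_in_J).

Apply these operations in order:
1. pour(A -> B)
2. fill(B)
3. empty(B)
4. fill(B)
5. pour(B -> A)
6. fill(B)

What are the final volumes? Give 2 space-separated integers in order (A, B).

Step 1: pour(A -> B) -> (A=0 B=5)
Step 2: fill(B) -> (A=0 B=7)
Step 3: empty(B) -> (A=0 B=0)
Step 4: fill(B) -> (A=0 B=7)
Step 5: pour(B -> A) -> (A=5 B=2)
Step 6: fill(B) -> (A=5 B=7)

Answer: 5 7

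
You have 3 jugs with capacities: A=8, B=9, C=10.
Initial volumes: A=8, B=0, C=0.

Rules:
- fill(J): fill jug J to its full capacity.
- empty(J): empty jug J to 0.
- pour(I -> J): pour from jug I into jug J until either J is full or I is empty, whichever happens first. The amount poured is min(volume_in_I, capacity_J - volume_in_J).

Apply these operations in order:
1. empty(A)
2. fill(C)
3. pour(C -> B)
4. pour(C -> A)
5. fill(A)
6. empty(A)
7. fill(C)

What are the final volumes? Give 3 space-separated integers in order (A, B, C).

Answer: 0 9 10

Derivation:
Step 1: empty(A) -> (A=0 B=0 C=0)
Step 2: fill(C) -> (A=0 B=0 C=10)
Step 3: pour(C -> B) -> (A=0 B=9 C=1)
Step 4: pour(C -> A) -> (A=1 B=9 C=0)
Step 5: fill(A) -> (A=8 B=9 C=0)
Step 6: empty(A) -> (A=0 B=9 C=0)
Step 7: fill(C) -> (A=0 B=9 C=10)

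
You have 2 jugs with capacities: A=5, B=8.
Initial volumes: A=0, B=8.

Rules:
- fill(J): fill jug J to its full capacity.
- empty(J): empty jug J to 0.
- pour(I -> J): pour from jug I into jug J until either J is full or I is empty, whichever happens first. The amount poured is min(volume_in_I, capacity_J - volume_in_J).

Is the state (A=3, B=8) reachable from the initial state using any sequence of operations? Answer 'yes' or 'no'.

BFS from (A=0, B=8):
  1. pour(B -> A) -> (A=5 B=3)
  2. empty(A) -> (A=0 B=3)
  3. pour(B -> A) -> (A=3 B=0)
  4. fill(B) -> (A=3 B=8)
Target reached → yes.

Answer: yes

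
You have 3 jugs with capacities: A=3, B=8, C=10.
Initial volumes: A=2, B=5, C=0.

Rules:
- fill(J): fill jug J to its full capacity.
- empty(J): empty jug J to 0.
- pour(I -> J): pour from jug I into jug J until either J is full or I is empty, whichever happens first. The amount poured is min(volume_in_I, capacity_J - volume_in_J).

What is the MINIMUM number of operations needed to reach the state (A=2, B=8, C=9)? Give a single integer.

BFS from (A=2, B=5, C=0). One shortest path:
  1. fill(C) -> (A=2 B=5 C=10)
  2. pour(C -> B) -> (A=2 B=8 C=7)
  3. empty(B) -> (A=2 B=0 C=7)
  4. pour(C -> B) -> (A=2 B=7 C=0)
  5. fill(C) -> (A=2 B=7 C=10)
  6. pour(C -> B) -> (A=2 B=8 C=9)
Reached target in 6 moves.

Answer: 6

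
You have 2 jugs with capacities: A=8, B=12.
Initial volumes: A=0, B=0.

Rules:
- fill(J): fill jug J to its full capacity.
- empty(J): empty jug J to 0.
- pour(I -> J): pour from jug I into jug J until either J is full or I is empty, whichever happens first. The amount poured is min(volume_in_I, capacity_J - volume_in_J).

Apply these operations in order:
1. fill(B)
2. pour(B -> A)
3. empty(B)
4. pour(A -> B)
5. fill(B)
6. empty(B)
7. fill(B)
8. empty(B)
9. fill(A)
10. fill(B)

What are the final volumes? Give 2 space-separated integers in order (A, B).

Step 1: fill(B) -> (A=0 B=12)
Step 2: pour(B -> A) -> (A=8 B=4)
Step 3: empty(B) -> (A=8 B=0)
Step 4: pour(A -> B) -> (A=0 B=8)
Step 5: fill(B) -> (A=0 B=12)
Step 6: empty(B) -> (A=0 B=0)
Step 7: fill(B) -> (A=0 B=12)
Step 8: empty(B) -> (A=0 B=0)
Step 9: fill(A) -> (A=8 B=0)
Step 10: fill(B) -> (A=8 B=12)

Answer: 8 12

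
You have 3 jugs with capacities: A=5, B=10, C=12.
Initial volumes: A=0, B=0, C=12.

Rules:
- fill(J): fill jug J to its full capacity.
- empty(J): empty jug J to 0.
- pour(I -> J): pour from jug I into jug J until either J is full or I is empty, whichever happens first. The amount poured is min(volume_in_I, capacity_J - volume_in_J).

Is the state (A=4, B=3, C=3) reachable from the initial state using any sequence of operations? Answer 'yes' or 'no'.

Answer: no

Derivation:
BFS explored all 462 reachable states.
Reachable set includes: (0,0,0), (0,0,1), (0,0,2), (0,0,3), (0,0,4), (0,0,5), (0,0,6), (0,0,7), (0,0,8), (0,0,9), (0,0,10), (0,0,11) ...
Target (A=4, B=3, C=3) not in reachable set → no.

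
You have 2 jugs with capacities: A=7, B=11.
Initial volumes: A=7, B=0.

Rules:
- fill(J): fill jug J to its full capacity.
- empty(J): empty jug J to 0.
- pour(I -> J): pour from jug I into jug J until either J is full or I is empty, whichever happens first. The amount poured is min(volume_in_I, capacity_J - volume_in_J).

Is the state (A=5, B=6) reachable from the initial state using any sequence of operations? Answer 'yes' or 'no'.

Answer: no

Derivation:
BFS explored all 36 reachable states.
Reachable set includes: (0,0), (0,1), (0,2), (0,3), (0,4), (0,5), (0,6), (0,7), (0,8), (0,9), (0,10), (0,11) ...
Target (A=5, B=6) not in reachable set → no.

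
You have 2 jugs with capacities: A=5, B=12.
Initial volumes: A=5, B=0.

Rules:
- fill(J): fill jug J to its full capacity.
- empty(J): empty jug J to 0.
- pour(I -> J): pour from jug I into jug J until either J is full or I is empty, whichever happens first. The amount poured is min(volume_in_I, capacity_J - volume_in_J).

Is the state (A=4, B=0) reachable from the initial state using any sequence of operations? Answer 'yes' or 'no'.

BFS from (A=5, B=0):
  1. empty(A) -> (A=0 B=0)
  2. fill(B) -> (A=0 B=12)
  3. pour(B -> A) -> (A=5 B=7)
  4. empty(A) -> (A=0 B=7)
  5. pour(B -> A) -> (A=5 B=2)
  6. empty(A) -> (A=0 B=2)
  7. pour(B -> A) -> (A=2 B=0)
  8. fill(B) -> (A=2 B=12)
  9. pour(B -> A) -> (A=5 B=9)
  10. empty(A) -> (A=0 B=9)
  11. pour(B -> A) -> (A=5 B=4)
  12. empty(A) -> (A=0 B=4)
  13. pour(B -> A) -> (A=4 B=0)
Target reached → yes.

Answer: yes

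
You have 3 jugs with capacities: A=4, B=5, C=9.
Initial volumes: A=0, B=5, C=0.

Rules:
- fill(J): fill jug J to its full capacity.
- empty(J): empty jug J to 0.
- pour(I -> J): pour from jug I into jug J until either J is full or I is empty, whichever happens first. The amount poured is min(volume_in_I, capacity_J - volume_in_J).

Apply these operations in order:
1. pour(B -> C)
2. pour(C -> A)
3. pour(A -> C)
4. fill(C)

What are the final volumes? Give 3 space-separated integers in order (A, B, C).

Answer: 0 0 9

Derivation:
Step 1: pour(B -> C) -> (A=0 B=0 C=5)
Step 2: pour(C -> A) -> (A=4 B=0 C=1)
Step 3: pour(A -> C) -> (A=0 B=0 C=5)
Step 4: fill(C) -> (A=0 B=0 C=9)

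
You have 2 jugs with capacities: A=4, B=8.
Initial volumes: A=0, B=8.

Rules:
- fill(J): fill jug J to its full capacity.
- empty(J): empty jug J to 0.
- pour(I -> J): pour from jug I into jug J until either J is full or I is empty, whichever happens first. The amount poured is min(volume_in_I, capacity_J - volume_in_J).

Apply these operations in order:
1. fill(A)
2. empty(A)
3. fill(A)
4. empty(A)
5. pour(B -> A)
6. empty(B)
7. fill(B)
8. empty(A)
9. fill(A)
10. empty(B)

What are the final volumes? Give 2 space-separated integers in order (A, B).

Answer: 4 0

Derivation:
Step 1: fill(A) -> (A=4 B=8)
Step 2: empty(A) -> (A=0 B=8)
Step 3: fill(A) -> (A=4 B=8)
Step 4: empty(A) -> (A=0 B=8)
Step 5: pour(B -> A) -> (A=4 B=4)
Step 6: empty(B) -> (A=4 B=0)
Step 7: fill(B) -> (A=4 B=8)
Step 8: empty(A) -> (A=0 B=8)
Step 9: fill(A) -> (A=4 B=8)
Step 10: empty(B) -> (A=4 B=0)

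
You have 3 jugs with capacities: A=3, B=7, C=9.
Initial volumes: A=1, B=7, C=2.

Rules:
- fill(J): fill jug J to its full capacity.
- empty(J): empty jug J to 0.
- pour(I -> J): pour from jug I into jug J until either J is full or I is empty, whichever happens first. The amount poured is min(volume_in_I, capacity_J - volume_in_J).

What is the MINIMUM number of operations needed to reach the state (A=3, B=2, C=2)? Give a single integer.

Answer: 3

Derivation:
BFS from (A=1, B=7, C=2). One shortest path:
  1. pour(B -> A) -> (A=3 B=5 C=2)
  2. empty(A) -> (A=0 B=5 C=2)
  3. pour(B -> A) -> (A=3 B=2 C=2)
Reached target in 3 moves.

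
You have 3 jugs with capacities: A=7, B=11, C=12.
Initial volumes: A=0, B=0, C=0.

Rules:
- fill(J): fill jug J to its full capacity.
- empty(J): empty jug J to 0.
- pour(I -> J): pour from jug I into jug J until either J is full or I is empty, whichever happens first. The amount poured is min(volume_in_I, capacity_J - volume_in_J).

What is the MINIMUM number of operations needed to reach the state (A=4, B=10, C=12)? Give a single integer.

Answer: 8

Derivation:
BFS from (A=0, B=0, C=0). One shortest path:
  1. fill(B) -> (A=0 B=11 C=0)
  2. pour(B -> A) -> (A=7 B=4 C=0)
  3. empty(A) -> (A=0 B=4 C=0)
  4. pour(B -> A) -> (A=4 B=0 C=0)
  5. fill(B) -> (A=4 B=11 C=0)
  6. pour(B -> C) -> (A=4 B=0 C=11)
  7. fill(B) -> (A=4 B=11 C=11)
  8. pour(B -> C) -> (A=4 B=10 C=12)
Reached target in 8 moves.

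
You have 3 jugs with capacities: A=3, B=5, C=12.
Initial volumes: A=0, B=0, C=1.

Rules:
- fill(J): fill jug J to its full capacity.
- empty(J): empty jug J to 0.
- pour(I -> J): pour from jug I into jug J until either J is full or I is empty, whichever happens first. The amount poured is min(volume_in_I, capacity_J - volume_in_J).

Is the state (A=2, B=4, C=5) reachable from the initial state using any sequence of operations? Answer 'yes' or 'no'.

Answer: no

Derivation:
BFS explored all 224 reachable states.
Reachable set includes: (0,0,0), (0,0,1), (0,0,2), (0,0,3), (0,0,4), (0,0,5), (0,0,6), (0,0,7), (0,0,8), (0,0,9), (0,0,10), (0,0,11) ...
Target (A=2, B=4, C=5) not in reachable set → no.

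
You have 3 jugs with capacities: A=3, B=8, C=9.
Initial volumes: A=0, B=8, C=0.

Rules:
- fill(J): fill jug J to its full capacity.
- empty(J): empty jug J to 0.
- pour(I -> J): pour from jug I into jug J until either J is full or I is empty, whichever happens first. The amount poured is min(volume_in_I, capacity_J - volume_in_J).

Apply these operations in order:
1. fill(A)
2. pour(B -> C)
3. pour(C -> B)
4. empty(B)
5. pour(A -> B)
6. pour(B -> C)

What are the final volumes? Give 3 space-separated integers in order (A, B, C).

Answer: 0 0 3

Derivation:
Step 1: fill(A) -> (A=3 B=8 C=0)
Step 2: pour(B -> C) -> (A=3 B=0 C=8)
Step 3: pour(C -> B) -> (A=3 B=8 C=0)
Step 4: empty(B) -> (A=3 B=0 C=0)
Step 5: pour(A -> B) -> (A=0 B=3 C=0)
Step 6: pour(B -> C) -> (A=0 B=0 C=3)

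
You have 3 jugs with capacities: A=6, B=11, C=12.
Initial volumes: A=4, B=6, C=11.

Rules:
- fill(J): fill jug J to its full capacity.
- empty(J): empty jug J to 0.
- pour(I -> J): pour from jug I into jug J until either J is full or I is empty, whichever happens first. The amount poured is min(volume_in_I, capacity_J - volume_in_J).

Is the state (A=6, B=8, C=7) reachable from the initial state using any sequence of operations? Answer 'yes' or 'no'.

Answer: yes

Derivation:
BFS from (A=4, B=6, C=11):
  1. pour(A -> C) -> (A=3 B=6 C=12)
  2. pour(C -> B) -> (A=3 B=11 C=7)
  3. pour(B -> A) -> (A=6 B=8 C=7)
Target reached → yes.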